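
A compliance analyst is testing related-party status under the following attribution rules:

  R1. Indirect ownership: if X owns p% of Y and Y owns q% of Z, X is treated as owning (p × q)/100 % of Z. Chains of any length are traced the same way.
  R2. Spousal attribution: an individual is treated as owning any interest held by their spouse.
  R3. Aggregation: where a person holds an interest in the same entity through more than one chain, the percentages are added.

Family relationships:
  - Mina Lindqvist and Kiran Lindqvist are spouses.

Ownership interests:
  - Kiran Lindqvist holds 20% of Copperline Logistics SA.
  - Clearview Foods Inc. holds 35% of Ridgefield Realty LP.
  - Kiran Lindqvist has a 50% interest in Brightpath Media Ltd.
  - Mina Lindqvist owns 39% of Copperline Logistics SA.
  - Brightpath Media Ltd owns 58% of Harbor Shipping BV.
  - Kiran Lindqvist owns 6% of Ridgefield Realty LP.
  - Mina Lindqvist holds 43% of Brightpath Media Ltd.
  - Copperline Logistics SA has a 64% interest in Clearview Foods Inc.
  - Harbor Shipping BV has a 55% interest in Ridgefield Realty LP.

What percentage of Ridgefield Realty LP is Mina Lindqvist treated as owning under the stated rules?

By spousal attribution (R2), Mina Lindqvist is treated as also owning Kiran Lindqvist's interest in Brightpath Media Ltd, giving 43% + 50% = 93%.
By spousal attribution (R2), Mina Lindqvist is treated as also owning Kiran Lindqvist's interest in Copperline Logistics SA, giving 39% + 20% = 59%.
By spousal attribution (R2), Mina Lindqvist is treated as owning Kiran Lindqvist's 6% interest in Ridgefield Realty LP.
Chain via Brightpath Media Ltd → Harbor Shipping BV (R1): 93% × 58% × 55% = 29.667% of Ridgefield Realty LP.
Chain via Copperline Logistics SA → Clearview Foods Inc. (R1): 59% × 64% × 35% = 13.216% of Ridgefield Realty LP.
Direct interest in Ridgefield Realty LP: 6%.
Aggregating (R3): 29.667% + 13.216% + 6% = 48.883%.

48.883%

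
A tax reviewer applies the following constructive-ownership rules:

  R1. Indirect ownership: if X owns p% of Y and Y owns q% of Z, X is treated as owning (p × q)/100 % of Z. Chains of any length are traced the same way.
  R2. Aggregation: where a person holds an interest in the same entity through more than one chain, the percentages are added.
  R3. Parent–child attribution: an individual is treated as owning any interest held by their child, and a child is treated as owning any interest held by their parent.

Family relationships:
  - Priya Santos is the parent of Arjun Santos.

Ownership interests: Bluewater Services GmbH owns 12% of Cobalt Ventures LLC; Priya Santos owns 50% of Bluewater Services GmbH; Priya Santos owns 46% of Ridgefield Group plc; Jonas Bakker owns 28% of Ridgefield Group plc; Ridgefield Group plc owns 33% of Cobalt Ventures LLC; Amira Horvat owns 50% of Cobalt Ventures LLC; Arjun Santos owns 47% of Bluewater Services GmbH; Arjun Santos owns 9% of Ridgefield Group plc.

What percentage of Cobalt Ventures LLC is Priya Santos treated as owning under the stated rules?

By parent–child attribution (R3), Priya Santos is treated as also owning Arjun Santos's interest in Ridgefield Group plc, giving 46% + 9% = 55%.
By parent–child attribution (R3), Priya Santos is treated as also owning Arjun Santos's interest in Bluewater Services GmbH, giving 50% + 47% = 97%.
Chain via Ridgefield Group plc (R1): 55% × 33% = 18.15% of Cobalt Ventures LLC.
Chain via Bluewater Services GmbH (R1): 97% × 12% = 11.64% of Cobalt Ventures LLC.
Aggregating (R2): 18.15% + 11.64% = 29.79%.

29.79%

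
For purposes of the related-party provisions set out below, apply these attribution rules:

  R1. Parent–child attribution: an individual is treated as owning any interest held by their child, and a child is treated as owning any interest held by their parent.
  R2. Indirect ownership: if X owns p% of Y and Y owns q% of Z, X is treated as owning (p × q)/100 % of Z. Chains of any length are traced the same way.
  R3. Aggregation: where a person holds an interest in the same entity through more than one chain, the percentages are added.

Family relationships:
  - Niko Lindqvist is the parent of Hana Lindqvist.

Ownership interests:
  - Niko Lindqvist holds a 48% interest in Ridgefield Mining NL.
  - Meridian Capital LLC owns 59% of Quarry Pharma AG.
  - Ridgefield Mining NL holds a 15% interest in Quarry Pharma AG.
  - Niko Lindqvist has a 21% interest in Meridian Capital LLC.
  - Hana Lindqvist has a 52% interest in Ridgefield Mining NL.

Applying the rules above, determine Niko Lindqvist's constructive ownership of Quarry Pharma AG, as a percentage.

By parent–child attribution (R1), Niko Lindqvist is treated as also owning Hana Lindqvist's interest in Ridgefield Mining NL, giving 48% + 52% = 100%.
Chain via Ridgefield Mining NL (R2): 100% × 15% = 15% of Quarry Pharma AG.
Chain via Meridian Capital LLC (R2): 21% × 59% = 12.39% of Quarry Pharma AG.
Aggregating (R3): 15% + 12.39% = 27.39%.

27.39%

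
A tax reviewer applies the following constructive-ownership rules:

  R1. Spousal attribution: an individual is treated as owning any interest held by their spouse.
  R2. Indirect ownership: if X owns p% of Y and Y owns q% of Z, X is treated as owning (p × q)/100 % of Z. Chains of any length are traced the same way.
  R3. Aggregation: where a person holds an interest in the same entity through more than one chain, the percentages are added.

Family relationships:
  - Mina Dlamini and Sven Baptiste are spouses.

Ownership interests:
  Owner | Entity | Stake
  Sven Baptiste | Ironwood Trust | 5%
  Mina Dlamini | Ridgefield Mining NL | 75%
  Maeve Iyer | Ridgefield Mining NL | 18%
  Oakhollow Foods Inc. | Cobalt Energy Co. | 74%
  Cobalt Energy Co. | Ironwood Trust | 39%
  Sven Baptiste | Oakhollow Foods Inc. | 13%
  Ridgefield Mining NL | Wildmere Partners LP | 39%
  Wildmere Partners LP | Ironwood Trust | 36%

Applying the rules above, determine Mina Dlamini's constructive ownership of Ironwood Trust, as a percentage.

By spousal attribution (R1), Mina Dlamini is treated as owning Sven Baptiste's 13% interest in Oakhollow Foods Inc.
By spousal attribution (R1), Mina Dlamini is treated as owning Sven Baptiste's 5% interest in Ironwood Trust.
Chain via Ridgefield Mining NL → Wildmere Partners LP (R2): 75% × 39% × 36% = 10.53% of Ironwood Trust.
Chain via Oakhollow Foods Inc. → Cobalt Energy Co. (R2): 13% × 74% × 39% = 3.7518% of Ironwood Trust.
Direct interest in Ironwood Trust: 5%.
Aggregating (R3): 10.53% + 3.7518% + 5% = 19.2818%.

19.2818%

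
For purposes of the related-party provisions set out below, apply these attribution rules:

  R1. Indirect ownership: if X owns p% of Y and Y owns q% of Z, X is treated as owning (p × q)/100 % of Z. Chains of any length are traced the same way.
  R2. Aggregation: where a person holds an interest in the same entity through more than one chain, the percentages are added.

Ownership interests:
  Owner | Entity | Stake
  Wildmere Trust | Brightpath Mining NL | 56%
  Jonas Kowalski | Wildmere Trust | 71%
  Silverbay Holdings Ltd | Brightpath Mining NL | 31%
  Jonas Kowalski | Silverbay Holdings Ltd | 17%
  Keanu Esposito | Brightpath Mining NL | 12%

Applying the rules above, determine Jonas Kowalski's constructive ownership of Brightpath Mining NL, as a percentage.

Chain via Silverbay Holdings Ltd (R1): 17% × 31% = 5.27% of Brightpath Mining NL.
Chain via Wildmere Trust (R1): 71% × 56% = 39.76% of Brightpath Mining NL.
Aggregating (R2): 5.27% + 39.76% = 45.03%.

45.03%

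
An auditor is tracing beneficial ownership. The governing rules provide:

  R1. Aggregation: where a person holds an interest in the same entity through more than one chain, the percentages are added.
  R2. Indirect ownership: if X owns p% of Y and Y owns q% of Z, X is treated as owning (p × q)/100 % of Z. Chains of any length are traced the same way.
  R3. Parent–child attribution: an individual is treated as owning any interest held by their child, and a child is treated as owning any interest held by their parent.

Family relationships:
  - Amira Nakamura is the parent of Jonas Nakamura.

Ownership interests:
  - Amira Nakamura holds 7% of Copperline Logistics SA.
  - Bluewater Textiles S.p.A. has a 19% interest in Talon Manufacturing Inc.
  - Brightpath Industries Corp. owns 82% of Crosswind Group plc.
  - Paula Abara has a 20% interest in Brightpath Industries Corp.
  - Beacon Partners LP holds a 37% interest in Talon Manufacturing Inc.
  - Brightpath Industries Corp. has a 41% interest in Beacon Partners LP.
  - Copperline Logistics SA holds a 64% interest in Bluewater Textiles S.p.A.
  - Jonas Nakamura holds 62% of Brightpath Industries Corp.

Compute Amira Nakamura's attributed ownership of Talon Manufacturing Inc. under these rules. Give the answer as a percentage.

10.2566%

By parent–child attribution (R3), Amira Nakamura is treated as owning Jonas Nakamura's 62% interest in Brightpath Industries Corp.
Chain via Copperline Logistics SA → Bluewater Textiles S.p.A. (R2): 7% × 64% × 19% = 0.8512% of Talon Manufacturing Inc.
Chain via Brightpath Industries Corp. → Beacon Partners LP (R2): 62% × 41% × 37% = 9.4054% of Talon Manufacturing Inc.
Aggregating (R1): 0.8512% + 9.4054% = 10.2566%.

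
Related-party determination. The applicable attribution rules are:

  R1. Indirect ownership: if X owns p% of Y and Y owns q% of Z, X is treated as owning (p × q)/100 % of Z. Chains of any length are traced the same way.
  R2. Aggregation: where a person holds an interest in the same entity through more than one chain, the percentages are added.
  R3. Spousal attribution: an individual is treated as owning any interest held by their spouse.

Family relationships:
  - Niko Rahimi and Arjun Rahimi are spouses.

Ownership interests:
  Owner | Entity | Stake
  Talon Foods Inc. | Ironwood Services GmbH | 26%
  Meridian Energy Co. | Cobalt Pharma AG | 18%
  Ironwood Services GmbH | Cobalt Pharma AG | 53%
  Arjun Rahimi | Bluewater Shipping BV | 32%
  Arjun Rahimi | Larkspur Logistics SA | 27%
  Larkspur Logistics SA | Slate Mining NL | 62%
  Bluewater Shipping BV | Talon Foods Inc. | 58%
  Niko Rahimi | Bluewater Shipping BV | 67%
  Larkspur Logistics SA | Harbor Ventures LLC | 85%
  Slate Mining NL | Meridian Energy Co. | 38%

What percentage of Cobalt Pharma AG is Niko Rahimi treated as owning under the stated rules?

9.057492%

By spousal attribution (R3), Niko Rahimi is treated as also owning Arjun Rahimi's interest in Bluewater Shipping BV, giving 67% + 32% = 99%.
By spousal attribution (R3), Niko Rahimi is treated as owning Arjun Rahimi's 27% interest in Larkspur Logistics SA.
Chain via Bluewater Shipping BV → Talon Foods Inc. → Ironwood Services GmbH (R1): 99% × 58% × 26% × 53% = 7.912476% of Cobalt Pharma AG.
Chain via Larkspur Logistics SA → Slate Mining NL → Meridian Energy Co. (R1): 27% × 62% × 38% × 18% = 1.145016% of Cobalt Pharma AG.
Aggregating (R2): 7.912476% + 1.145016% = 9.057492%.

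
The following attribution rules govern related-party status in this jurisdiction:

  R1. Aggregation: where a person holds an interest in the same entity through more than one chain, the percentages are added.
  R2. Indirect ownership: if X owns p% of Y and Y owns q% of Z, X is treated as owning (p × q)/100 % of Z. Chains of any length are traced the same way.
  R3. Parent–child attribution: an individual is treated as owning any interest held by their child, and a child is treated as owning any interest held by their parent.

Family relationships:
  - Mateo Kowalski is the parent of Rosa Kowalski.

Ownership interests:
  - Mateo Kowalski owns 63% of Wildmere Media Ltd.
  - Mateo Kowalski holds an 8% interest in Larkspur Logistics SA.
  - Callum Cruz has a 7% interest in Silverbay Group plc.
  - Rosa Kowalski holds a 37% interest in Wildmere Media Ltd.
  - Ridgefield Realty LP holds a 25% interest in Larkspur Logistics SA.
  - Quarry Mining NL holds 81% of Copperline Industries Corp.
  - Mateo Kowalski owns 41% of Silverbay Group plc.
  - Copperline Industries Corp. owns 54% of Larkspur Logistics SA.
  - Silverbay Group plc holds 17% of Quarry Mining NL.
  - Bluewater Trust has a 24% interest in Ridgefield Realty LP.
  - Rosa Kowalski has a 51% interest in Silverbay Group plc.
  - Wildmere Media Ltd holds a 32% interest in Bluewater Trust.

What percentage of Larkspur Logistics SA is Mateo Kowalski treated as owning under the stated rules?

By parent–child attribution (R3), Mateo Kowalski is treated as also owning Rosa Kowalski's interest in Silverbay Group plc, giving 41% + 51% = 92%.
By parent–child attribution (R3), Mateo Kowalski is treated as also owning Rosa Kowalski's interest in Wildmere Media Ltd, giving 63% + 37% = 100%.
Chain via Silverbay Group plc → Quarry Mining NL → Copperline Industries Corp. (R2): 92% × 17% × 81% × 54% = 6.840936% of Larkspur Logistics SA.
Chain via Wildmere Media Ltd → Bluewater Trust → Ridgefield Realty LP (R2): 100% × 32% × 24% × 25% = 1.92% of Larkspur Logistics SA.
Direct interest in Larkspur Logistics SA: 8%.
Aggregating (R1): 6.840936% + 1.92% + 8% = 16.760936%.

16.760936%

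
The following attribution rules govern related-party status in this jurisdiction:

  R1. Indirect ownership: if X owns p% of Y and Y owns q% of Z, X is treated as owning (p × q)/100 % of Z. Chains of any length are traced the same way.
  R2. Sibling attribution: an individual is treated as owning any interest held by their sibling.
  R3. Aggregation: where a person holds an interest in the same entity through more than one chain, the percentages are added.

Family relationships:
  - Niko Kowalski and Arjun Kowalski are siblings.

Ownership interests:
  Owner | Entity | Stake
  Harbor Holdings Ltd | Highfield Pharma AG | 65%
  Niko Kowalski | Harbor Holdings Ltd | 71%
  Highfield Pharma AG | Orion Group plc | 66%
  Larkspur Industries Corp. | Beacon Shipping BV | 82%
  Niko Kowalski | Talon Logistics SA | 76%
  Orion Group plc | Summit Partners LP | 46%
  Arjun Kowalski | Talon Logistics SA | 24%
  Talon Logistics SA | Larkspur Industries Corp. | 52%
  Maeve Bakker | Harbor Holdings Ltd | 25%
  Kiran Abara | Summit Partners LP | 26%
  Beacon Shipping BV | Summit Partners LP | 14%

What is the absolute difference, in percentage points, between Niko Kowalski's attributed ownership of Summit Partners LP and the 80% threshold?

By sibling attribution (R2), Niko Kowalski is treated as also owning Arjun Kowalski's interest in Talon Logistics SA, giving 76% + 24% = 100%.
Chain via Talon Logistics SA → Larkspur Industries Corp. → Beacon Shipping BV (R1): 100% × 52% × 82% × 14% = 5.9696% of Summit Partners LP.
Chain via Harbor Holdings Ltd → Highfield Pharma AG → Orion Group plc (R1): 71% × 65% × 66% × 46% = 14.01114% of Summit Partners LP.
Aggregating (R3): 5.9696% + 14.01114% = 19.98074%.
19.98074% falls short of the 80% threshold by 60.01926 percentage points.

60.01926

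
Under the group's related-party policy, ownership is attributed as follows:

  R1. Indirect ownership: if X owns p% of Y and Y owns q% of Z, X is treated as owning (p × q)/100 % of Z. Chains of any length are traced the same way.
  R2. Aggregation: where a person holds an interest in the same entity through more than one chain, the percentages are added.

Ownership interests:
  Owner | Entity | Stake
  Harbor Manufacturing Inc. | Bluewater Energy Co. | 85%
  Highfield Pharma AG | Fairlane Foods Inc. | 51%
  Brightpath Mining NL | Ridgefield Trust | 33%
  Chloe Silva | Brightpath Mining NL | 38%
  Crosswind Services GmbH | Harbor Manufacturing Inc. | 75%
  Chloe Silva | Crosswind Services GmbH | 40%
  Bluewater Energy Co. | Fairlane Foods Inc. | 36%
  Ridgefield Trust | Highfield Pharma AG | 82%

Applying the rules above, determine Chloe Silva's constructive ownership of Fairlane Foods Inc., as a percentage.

14.424228%

Chain via Brightpath Mining NL → Ridgefield Trust → Highfield Pharma AG (R1): 38% × 33% × 82% × 51% = 5.244228% of Fairlane Foods Inc.
Chain via Crosswind Services GmbH → Harbor Manufacturing Inc. → Bluewater Energy Co. (R1): 40% × 75% × 85% × 36% = 9.18% of Fairlane Foods Inc.
Aggregating (R2): 5.244228% + 9.18% = 14.424228%.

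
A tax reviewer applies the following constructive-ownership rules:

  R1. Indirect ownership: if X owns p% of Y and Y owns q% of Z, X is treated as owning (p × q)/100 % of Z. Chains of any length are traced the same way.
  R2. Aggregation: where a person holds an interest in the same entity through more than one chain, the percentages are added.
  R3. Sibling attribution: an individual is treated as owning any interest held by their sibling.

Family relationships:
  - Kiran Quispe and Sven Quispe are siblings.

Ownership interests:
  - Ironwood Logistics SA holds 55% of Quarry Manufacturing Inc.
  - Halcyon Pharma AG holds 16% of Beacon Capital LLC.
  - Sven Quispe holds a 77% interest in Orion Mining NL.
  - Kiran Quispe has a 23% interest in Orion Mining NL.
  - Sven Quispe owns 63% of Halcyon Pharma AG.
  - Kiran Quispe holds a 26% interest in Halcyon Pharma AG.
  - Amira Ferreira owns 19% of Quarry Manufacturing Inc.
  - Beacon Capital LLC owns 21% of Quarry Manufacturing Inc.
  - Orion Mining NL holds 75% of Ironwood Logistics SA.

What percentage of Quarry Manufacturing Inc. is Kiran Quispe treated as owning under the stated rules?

By sibling attribution (R3), Kiran Quispe is treated as also owning Sven Quispe's interest in Halcyon Pharma AG, giving 26% + 63% = 89%.
By sibling attribution (R3), Kiran Quispe is treated as also owning Sven Quispe's interest in Orion Mining NL, giving 23% + 77% = 100%.
Chain via Halcyon Pharma AG → Beacon Capital LLC (R1): 89% × 16% × 21% = 2.9904% of Quarry Manufacturing Inc.
Chain via Orion Mining NL → Ironwood Logistics SA (R1): 100% × 75% × 55% = 41.25% of Quarry Manufacturing Inc.
Aggregating (R2): 2.9904% + 41.25% = 44.2404%.

44.2404%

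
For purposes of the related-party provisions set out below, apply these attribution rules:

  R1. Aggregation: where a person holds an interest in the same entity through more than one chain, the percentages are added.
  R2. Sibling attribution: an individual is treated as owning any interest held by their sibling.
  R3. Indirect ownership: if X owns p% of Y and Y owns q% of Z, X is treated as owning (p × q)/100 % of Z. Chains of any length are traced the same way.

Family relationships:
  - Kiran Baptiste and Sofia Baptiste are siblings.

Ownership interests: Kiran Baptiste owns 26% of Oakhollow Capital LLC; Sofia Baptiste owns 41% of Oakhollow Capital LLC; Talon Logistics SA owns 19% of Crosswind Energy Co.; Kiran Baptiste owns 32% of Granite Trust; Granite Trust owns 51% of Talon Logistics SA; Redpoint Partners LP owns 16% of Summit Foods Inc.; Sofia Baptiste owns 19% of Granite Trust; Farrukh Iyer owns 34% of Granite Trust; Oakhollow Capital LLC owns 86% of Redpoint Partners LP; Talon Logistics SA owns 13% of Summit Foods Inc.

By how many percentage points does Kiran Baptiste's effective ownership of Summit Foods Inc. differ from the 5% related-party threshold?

By sibling attribution (R2), Kiran Baptiste is treated as also owning Sofia Baptiste's interest in Granite Trust, giving 32% + 19% = 51%.
By sibling attribution (R2), Kiran Baptiste is treated as also owning Sofia Baptiste's interest in Oakhollow Capital LLC, giving 26% + 41% = 67%.
Chain via Granite Trust → Talon Logistics SA (R3): 51% × 51% × 13% = 3.3813% of Summit Foods Inc.
Chain via Oakhollow Capital LLC → Redpoint Partners LP (R3): 67% × 86% × 16% = 9.2192% of Summit Foods Inc.
Aggregating (R1): 3.3813% + 9.2192% = 12.6005%.
12.6005% exceeds the 5% threshold by 7.6005 percentage points.

7.6005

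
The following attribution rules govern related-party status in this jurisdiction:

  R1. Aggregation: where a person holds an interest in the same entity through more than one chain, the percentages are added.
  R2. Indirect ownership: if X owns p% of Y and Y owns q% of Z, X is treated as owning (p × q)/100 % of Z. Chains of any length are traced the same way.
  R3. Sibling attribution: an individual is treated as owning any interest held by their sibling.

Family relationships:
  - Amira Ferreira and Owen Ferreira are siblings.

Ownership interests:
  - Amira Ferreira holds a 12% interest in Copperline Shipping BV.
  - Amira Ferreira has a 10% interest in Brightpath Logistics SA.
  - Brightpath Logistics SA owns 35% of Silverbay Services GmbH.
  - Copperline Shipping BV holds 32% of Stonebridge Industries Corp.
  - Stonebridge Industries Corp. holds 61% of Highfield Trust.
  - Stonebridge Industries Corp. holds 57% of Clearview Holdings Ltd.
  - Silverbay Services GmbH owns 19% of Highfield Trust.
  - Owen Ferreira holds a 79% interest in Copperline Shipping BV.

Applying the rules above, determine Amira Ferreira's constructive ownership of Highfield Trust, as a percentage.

By sibling attribution (R3), Amira Ferreira is treated as also owning Owen Ferreira's interest in Copperline Shipping BV, giving 12% + 79% = 91%.
Chain via Copperline Shipping BV → Stonebridge Industries Corp. (R2): 91% × 32% × 61% = 17.7632% of Highfield Trust.
Chain via Brightpath Logistics SA → Silverbay Services GmbH (R2): 10% × 35% × 19% = 0.665% of Highfield Trust.
Aggregating (R1): 17.7632% + 0.665% = 18.4282%.

18.4282%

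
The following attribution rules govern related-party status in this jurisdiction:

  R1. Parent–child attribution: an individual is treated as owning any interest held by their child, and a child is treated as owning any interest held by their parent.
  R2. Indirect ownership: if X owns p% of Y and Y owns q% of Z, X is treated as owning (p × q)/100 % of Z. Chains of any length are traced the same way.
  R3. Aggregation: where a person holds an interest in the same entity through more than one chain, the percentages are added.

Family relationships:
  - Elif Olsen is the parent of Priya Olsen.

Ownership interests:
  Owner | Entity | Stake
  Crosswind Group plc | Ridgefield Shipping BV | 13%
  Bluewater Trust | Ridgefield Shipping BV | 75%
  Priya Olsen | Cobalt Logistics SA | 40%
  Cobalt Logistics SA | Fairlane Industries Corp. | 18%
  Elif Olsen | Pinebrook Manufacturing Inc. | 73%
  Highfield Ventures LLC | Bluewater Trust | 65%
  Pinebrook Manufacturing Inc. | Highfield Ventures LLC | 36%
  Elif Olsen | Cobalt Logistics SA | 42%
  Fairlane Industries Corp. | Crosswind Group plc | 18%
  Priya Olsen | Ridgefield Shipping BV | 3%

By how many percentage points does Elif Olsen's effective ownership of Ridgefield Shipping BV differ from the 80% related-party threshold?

63.843116

By parent–child attribution (R1), Elif Olsen is treated as also owning Priya Olsen's interest in Cobalt Logistics SA, giving 42% + 40% = 82%.
By parent–child attribution (R1), Elif Olsen is treated as owning Priya Olsen's 3% interest in Ridgefield Shipping BV.
Chain via Pinebrook Manufacturing Inc. → Highfield Ventures LLC → Bluewater Trust (R2): 73% × 36% × 65% × 75% = 12.8115% of Ridgefield Shipping BV.
Chain via Cobalt Logistics SA → Fairlane Industries Corp. → Crosswind Group plc (R2): 82% × 18% × 18% × 13% = 0.345384% of Ridgefield Shipping BV.
Direct interest in Ridgefield Shipping BV: 3%.
Aggregating (R3): 12.8115% + 0.345384% + 3% = 16.156884%.
16.156884% falls short of the 80% threshold by 63.843116 percentage points.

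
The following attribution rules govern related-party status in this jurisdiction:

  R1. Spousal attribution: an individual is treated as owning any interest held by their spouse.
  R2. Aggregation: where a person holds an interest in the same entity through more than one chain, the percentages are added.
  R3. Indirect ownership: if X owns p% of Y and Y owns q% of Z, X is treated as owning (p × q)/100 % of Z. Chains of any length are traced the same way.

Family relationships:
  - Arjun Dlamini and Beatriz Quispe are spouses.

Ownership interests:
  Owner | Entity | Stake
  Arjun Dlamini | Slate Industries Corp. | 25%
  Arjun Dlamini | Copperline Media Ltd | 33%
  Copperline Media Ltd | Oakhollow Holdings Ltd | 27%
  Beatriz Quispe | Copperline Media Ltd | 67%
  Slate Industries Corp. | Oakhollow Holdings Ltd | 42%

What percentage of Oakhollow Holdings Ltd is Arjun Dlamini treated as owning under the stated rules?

37.5%

By spousal attribution (R1), Arjun Dlamini is treated as also owning Beatriz Quispe's interest in Copperline Media Ltd, giving 33% + 67% = 100%.
Chain via Copperline Media Ltd (R3): 100% × 27% = 27% of Oakhollow Holdings Ltd.
Chain via Slate Industries Corp. (R3): 25% × 42% = 10.5% of Oakhollow Holdings Ltd.
Aggregating (R2): 27% + 10.5% = 37.5%.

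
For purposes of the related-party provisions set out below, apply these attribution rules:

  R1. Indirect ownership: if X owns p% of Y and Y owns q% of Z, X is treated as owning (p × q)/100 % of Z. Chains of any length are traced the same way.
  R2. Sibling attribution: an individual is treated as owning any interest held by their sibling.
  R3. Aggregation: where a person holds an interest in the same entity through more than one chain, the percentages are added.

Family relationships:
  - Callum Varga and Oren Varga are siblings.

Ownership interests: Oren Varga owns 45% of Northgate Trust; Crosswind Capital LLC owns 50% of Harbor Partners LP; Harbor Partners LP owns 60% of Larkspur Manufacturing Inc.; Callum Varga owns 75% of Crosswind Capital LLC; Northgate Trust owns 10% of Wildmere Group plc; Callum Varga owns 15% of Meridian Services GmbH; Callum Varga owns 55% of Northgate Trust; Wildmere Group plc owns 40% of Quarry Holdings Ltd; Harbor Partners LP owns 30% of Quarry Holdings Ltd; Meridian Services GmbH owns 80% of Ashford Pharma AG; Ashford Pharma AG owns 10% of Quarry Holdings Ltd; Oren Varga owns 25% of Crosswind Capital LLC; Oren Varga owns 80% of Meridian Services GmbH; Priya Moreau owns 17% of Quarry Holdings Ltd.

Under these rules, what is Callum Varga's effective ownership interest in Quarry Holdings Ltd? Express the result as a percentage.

By sibling attribution (R2), Callum Varga is treated as also owning Oren Varga's interest in Northgate Trust, giving 55% + 45% = 100%.
By sibling attribution (R2), Callum Varga is treated as also owning Oren Varga's interest in Meridian Services GmbH, giving 15% + 80% = 95%.
By sibling attribution (R2), Callum Varga is treated as also owning Oren Varga's interest in Crosswind Capital LLC, giving 75% + 25% = 100%.
Chain via Northgate Trust → Wildmere Group plc (R1): 100% × 10% × 40% = 4% of Quarry Holdings Ltd.
Chain via Meridian Services GmbH → Ashford Pharma AG (R1): 95% × 80% × 10% = 7.6% of Quarry Holdings Ltd.
Chain via Crosswind Capital LLC → Harbor Partners LP (R1): 100% × 50% × 30% = 15% of Quarry Holdings Ltd.
Aggregating (R3): 4% + 7.6% + 15% = 26.6%.

26.6%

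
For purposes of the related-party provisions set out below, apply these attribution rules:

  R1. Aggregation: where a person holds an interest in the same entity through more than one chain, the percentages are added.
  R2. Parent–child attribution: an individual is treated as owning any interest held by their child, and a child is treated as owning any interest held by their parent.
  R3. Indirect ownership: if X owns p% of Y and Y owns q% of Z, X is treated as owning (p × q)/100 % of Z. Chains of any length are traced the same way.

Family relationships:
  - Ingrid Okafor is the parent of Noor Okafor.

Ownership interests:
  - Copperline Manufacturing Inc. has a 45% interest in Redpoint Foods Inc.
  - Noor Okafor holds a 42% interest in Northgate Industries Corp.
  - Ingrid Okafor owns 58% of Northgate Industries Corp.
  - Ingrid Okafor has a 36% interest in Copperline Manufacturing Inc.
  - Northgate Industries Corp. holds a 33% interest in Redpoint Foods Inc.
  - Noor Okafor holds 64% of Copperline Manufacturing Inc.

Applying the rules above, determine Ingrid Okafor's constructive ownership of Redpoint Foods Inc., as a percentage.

By parent–child attribution (R2), Ingrid Okafor is treated as also owning Noor Okafor's interest in Northgate Industries Corp, giving 58% + 42% = 100%.
By parent–child attribution (R2), Ingrid Okafor is treated as also owning Noor Okafor's interest in Copperline Manufacturing Inc, giving 36% + 64% = 100%.
Chain via Northgate Industries Corp. (R3): 100% × 33% = 33% of Redpoint Foods Inc.
Chain via Copperline Manufacturing Inc. (R3): 100% × 45% = 45% of Redpoint Foods Inc.
Aggregating (R1): 33% + 45% = 78%.

78%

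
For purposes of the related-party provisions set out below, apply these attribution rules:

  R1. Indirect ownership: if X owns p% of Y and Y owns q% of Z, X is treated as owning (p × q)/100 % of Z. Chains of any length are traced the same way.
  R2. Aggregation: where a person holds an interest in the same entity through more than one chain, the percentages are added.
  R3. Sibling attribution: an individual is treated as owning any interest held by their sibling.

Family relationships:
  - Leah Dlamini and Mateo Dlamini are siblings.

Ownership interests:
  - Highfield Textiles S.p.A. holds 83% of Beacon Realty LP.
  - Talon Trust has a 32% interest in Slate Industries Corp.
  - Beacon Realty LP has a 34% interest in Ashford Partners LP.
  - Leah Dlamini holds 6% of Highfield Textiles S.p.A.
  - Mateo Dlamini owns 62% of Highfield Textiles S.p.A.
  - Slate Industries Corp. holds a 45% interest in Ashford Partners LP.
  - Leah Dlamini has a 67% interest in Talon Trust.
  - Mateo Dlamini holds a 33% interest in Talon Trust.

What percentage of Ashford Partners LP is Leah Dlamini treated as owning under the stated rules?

By sibling attribution (R3), Leah Dlamini is treated as also owning Mateo Dlamini's interest in Highfield Textiles S.p.A, giving 6% + 62% = 68%.
By sibling attribution (R3), Leah Dlamini is treated as also owning Mateo Dlamini's interest in Talon Trust, giving 67% + 33% = 100%.
Chain via Highfield Textiles S.p.A. → Beacon Realty LP (R1): 68% × 83% × 34% = 19.1896% of Ashford Partners LP.
Chain via Talon Trust → Slate Industries Corp. (R1): 100% × 32% × 45% = 14.4% of Ashford Partners LP.
Aggregating (R2): 19.1896% + 14.4% = 33.5896%.

33.5896%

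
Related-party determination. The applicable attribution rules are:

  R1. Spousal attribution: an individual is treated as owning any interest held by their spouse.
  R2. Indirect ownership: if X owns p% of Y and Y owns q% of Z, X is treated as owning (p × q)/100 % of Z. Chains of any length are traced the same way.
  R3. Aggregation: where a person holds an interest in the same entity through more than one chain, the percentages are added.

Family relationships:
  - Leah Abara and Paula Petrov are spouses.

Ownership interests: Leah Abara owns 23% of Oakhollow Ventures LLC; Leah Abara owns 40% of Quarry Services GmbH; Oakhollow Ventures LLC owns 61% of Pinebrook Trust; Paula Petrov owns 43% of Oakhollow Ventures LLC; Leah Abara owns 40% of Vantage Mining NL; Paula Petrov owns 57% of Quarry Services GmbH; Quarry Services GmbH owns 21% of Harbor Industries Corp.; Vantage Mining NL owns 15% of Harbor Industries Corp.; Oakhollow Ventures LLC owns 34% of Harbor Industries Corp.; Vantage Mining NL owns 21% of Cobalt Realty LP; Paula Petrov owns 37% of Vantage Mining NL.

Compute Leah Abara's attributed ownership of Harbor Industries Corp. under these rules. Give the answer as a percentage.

54.36%

By spousal attribution (R1), Leah Abara is treated as also owning Paula Petrov's interest in Oakhollow Ventures LLC, giving 23% + 43% = 66%.
By spousal attribution (R1), Leah Abara is treated as also owning Paula Petrov's interest in Vantage Mining NL, giving 40% + 37% = 77%.
By spousal attribution (R1), Leah Abara is treated as also owning Paula Petrov's interest in Quarry Services GmbH, giving 40% + 57% = 97%.
Chain via Oakhollow Ventures LLC (R2): 66% × 34% = 22.44% of Harbor Industries Corp.
Chain via Vantage Mining NL (R2): 77% × 15% = 11.55% of Harbor Industries Corp.
Chain via Quarry Services GmbH (R2): 97% × 21% = 20.37% of Harbor Industries Corp.
Aggregating (R3): 22.44% + 11.55% + 20.37% = 54.36%.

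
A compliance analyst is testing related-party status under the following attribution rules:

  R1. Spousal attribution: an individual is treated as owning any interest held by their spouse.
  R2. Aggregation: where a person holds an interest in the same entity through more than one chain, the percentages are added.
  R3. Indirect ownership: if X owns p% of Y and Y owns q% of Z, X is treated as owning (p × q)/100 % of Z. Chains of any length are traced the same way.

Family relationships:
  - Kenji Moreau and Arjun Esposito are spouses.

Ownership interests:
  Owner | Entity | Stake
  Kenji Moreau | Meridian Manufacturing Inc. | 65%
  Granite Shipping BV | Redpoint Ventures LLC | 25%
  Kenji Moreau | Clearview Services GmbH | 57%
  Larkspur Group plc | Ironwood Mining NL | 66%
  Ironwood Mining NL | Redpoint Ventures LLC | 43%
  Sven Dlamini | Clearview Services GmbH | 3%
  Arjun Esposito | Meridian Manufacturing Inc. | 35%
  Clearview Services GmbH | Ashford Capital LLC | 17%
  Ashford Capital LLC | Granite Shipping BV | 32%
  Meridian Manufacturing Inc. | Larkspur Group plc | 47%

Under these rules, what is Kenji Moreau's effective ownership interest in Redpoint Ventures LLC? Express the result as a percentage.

By spousal attribution (R1), Kenji Moreau is treated as also owning Arjun Esposito's interest in Meridian Manufacturing Inc, giving 65% + 35% = 100%.
Chain via Meridian Manufacturing Inc. → Larkspur Group plc → Ironwood Mining NL (R3): 100% × 47% × 66% × 43% = 13.3386% of Redpoint Ventures LLC.
Chain via Clearview Services GmbH → Ashford Capital LLC → Granite Shipping BV (R3): 57% × 17% × 32% × 25% = 0.7752% of Redpoint Ventures LLC.
Aggregating (R2): 13.3386% + 0.7752% = 14.1138%.

14.1138%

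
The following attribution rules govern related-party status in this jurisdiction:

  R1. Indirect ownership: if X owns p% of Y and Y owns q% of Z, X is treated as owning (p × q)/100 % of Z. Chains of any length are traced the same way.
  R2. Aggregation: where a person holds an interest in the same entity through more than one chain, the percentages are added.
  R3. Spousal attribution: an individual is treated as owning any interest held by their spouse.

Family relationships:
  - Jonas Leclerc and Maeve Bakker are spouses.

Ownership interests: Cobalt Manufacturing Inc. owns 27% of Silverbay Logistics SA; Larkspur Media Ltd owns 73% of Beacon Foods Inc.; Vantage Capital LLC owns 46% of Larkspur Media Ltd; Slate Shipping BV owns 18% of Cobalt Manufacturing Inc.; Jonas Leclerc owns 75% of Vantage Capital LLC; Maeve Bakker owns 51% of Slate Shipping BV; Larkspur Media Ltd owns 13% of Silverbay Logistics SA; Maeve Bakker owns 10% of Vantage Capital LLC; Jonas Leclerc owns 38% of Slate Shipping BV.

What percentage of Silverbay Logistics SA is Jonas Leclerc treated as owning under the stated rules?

By spousal attribution (R3), Jonas Leclerc is treated as also owning Maeve Bakker's interest in Vantage Capital LLC, giving 75% + 10% = 85%.
By spousal attribution (R3), Jonas Leclerc is treated as also owning Maeve Bakker's interest in Slate Shipping BV, giving 38% + 51% = 89%.
Chain via Vantage Capital LLC → Larkspur Media Ltd (R1): 85% × 46% × 13% = 5.083% of Silverbay Logistics SA.
Chain via Slate Shipping BV → Cobalt Manufacturing Inc. (R1): 89% × 18% × 27% = 4.3254% of Silverbay Logistics SA.
Aggregating (R2): 5.083% + 4.3254% = 9.4084%.

9.4084%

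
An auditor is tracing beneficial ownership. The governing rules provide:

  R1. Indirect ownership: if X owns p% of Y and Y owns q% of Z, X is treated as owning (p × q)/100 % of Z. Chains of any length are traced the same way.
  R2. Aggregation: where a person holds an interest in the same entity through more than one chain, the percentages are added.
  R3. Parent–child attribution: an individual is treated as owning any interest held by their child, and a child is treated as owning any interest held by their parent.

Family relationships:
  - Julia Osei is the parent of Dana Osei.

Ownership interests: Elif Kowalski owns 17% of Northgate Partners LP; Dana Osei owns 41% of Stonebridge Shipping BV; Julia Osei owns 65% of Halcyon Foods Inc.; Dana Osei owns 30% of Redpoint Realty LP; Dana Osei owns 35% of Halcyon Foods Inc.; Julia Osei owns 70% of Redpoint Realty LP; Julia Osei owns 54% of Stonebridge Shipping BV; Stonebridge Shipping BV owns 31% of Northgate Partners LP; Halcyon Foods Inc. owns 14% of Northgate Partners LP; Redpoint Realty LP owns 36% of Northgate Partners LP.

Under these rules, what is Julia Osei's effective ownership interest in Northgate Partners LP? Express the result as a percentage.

By parent–child attribution (R3), Julia Osei is treated as also owning Dana Osei's interest in Redpoint Realty LP, giving 70% + 30% = 100%.
By parent–child attribution (R3), Julia Osei is treated as also owning Dana Osei's interest in Halcyon Foods Inc, giving 65% + 35% = 100%.
By parent–child attribution (R3), Julia Osei is treated as also owning Dana Osei's interest in Stonebridge Shipping BV, giving 54% + 41% = 95%.
Chain via Redpoint Realty LP (R1): 100% × 36% = 36% of Northgate Partners LP.
Chain via Halcyon Foods Inc. (R1): 100% × 14% = 14% of Northgate Partners LP.
Chain via Stonebridge Shipping BV (R1): 95% × 31% = 29.45% of Northgate Partners LP.
Aggregating (R2): 36% + 14% + 29.45% = 79.45%.

79.45%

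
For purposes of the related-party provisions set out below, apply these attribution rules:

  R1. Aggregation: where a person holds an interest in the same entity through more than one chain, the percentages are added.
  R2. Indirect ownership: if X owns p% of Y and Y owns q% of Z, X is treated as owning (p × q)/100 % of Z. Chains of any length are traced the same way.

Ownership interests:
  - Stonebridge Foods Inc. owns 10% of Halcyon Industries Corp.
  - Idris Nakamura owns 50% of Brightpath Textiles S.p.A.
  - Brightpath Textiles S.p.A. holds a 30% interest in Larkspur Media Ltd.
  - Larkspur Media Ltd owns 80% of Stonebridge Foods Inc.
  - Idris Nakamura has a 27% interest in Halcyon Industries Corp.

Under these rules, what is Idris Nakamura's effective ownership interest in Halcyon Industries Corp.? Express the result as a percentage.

Chain via Brightpath Textiles S.p.A. → Larkspur Media Ltd → Stonebridge Foods Inc. (R2): 50% × 30% × 80% × 10% = 1.2% of Halcyon Industries Corp.
Direct interest in Halcyon Industries Corp: 27%.
Aggregating (R1): 1.2% + 27% = 28.2%.

28.2%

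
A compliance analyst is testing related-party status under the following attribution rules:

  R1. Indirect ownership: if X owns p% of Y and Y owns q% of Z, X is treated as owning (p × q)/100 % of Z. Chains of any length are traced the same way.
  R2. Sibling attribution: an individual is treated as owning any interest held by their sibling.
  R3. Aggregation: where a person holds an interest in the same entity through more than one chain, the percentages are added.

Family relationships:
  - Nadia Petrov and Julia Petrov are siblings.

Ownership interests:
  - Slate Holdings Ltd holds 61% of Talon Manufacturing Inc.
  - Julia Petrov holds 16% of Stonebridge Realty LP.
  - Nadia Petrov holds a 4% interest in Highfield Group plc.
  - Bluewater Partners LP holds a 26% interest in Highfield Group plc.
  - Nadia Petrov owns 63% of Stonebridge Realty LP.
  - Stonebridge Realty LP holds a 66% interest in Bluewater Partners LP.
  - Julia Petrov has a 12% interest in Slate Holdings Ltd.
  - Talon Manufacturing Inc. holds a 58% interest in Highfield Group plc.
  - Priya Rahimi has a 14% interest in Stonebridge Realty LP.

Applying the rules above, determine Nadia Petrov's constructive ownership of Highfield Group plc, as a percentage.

21.802%

By sibling attribution (R2), Nadia Petrov is treated as also owning Julia Petrov's interest in Stonebridge Realty LP, giving 63% + 16% = 79%.
By sibling attribution (R2), Nadia Petrov is treated as owning Julia Petrov's 12% interest in Slate Holdings Ltd.
Chain via Stonebridge Realty LP → Bluewater Partners LP (R1): 79% × 66% × 26% = 13.5564% of Highfield Group plc.
Direct interest in Highfield Group plc: 4%.
Chain via Slate Holdings Ltd → Talon Manufacturing Inc. (R1): 12% × 61% × 58% = 4.2456% of Highfield Group plc.
Aggregating (R3): 13.5564% + 4% + 4.2456% = 21.802%.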